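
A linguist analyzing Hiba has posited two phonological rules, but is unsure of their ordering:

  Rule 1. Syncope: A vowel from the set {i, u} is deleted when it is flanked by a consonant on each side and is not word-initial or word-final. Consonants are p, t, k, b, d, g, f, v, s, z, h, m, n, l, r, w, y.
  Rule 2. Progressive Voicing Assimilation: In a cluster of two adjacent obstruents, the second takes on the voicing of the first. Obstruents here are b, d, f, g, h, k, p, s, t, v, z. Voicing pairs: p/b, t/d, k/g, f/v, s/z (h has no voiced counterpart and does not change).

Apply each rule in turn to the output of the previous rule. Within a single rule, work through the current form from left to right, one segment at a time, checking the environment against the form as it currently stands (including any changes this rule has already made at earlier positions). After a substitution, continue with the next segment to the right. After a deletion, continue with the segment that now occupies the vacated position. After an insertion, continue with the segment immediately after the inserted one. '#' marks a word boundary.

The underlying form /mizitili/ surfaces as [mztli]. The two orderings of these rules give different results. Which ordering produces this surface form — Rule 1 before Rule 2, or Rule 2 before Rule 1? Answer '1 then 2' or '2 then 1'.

Order 1 then 2:
  1 Syncope: [mizitili] → [mztli]
  2 Progressive Voicing Assimilation: [mztli] → [mzdli]
  result: [mzdli]
Order 2 then 1:
  2 Progressive Voicing Assimilation: no change — [mizitili]
  1 Syncope: [mizitili] → [mztli]
  result: [mztli]

2 then 1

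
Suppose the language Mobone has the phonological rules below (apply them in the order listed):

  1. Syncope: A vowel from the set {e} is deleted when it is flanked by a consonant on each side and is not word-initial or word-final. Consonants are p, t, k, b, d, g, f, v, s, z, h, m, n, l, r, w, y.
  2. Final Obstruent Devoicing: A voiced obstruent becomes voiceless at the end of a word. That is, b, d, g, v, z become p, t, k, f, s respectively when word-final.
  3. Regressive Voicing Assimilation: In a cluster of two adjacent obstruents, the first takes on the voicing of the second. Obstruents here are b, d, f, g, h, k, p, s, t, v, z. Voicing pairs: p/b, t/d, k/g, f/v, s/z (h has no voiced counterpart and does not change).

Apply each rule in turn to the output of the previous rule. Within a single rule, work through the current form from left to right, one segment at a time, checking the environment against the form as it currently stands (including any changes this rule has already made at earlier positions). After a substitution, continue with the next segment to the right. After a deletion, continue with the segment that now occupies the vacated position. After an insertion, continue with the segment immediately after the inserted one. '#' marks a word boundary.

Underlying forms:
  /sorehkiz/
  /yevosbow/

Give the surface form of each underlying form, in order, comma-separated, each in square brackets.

[sorhkis], [yvozbow]

/sorehkiz/:
  1 Syncope: [sorehkiz] → [sorhkiz]
  2 Final Obstruent Devoicing: [sorhkiz] → [sorhkis]
  3 Regressive Voicing Assimilation: no change — [sorhkis]
/yevosbow/:
  1 Syncope: [yevosbow] → [yvosbow]
  2 Final Obstruent Devoicing: no change — [yvosbow]
  3 Regressive Voicing Assimilation: [yvosbow] → [yvozbow]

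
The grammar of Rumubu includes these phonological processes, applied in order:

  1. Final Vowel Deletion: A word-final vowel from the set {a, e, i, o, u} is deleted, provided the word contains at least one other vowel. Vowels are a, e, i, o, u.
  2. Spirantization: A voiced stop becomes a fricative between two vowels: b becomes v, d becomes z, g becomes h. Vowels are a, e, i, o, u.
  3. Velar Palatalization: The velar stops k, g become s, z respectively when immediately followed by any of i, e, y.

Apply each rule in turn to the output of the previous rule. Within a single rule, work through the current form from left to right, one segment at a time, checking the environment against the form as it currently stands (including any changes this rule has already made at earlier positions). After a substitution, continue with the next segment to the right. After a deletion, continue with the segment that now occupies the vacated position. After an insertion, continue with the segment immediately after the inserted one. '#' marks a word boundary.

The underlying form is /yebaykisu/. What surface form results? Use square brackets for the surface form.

1 Final Vowel Deletion: [yebaykisu] → [yebaykis]
2 Spirantization: [yebaykis] → [yevaykis]
3 Velar Palatalization: [yevaykis] → [yevaysis]

[yevaysis]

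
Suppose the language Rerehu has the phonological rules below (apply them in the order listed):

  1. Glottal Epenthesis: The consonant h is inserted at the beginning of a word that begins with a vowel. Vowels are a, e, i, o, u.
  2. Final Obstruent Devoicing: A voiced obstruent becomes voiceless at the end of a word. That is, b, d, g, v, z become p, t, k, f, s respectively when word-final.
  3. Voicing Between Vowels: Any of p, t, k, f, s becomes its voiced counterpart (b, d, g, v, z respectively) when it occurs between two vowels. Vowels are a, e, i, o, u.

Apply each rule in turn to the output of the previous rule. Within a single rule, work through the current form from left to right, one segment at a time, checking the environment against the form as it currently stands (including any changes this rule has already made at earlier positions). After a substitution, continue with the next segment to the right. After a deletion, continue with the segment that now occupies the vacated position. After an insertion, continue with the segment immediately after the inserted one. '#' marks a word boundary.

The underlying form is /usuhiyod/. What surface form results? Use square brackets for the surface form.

[huzuhiyot]

1 Glottal Epenthesis: [usuhiyod] → [husuhiyod]
2 Final Obstruent Devoicing: [husuhiyod] → [husuhiyot]
3 Voicing Between Vowels: [husuhiyot] → [huzuhiyot]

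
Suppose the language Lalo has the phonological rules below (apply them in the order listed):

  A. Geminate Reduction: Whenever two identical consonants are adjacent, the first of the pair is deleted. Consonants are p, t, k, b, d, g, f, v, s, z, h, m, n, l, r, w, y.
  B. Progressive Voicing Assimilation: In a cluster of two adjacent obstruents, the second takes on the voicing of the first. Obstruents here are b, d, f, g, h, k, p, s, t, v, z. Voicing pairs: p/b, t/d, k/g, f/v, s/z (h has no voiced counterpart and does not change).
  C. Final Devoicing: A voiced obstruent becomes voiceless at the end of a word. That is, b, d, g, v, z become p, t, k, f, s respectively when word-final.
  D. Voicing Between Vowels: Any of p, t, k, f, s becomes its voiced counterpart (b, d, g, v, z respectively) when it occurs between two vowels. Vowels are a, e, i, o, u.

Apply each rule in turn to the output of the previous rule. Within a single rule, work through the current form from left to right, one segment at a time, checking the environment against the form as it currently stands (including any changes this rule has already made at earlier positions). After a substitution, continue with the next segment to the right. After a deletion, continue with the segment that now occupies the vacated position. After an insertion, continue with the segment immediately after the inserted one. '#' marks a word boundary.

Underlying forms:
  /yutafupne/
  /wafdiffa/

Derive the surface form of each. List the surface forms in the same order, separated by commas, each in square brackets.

[yudavupne], [waftiva]

/yutafupne/:
  A Geminate Reduction: no change — [yutafupne]
  B Progressive Voicing Assimilation: no change — [yutafupne]
  C Final Devoicing: no change — [yutafupne]
  D Voicing Between Vowels: [yutafupne] → [yudavupne]
/wafdiffa/:
  A Geminate Reduction: [wafdiffa] → [wafdifa]
  B Progressive Voicing Assimilation: [wafdifa] → [waftifa]
  C Final Devoicing: no change — [waftifa]
  D Voicing Between Vowels: [waftifa] → [waftiva]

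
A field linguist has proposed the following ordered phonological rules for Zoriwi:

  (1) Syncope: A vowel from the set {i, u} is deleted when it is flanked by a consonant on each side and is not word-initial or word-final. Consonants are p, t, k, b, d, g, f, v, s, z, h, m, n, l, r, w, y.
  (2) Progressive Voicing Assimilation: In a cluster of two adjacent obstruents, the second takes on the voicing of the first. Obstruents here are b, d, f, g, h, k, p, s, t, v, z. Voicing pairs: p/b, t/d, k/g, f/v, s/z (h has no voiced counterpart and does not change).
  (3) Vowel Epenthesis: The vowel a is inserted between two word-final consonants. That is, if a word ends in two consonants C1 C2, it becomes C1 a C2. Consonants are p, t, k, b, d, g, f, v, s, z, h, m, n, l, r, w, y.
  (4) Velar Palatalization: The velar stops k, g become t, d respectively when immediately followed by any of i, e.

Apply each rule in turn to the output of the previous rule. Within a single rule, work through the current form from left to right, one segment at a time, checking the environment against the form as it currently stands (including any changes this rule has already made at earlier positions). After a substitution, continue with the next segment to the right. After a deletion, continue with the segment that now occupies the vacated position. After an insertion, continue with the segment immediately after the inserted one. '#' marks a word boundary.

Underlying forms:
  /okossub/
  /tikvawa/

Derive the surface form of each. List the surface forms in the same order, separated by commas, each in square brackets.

/okossub/:
  (1) Syncope: [okossub] → [okossb]
  (2) Progressive Voicing Assimilation: [okossb] → [okossp]
  (3) Vowel Epenthesis: [okossp] → [okossap]
  (4) Velar Palatalization: no change — [okossap]
/tikvawa/:
  (1) Syncope: [tikvawa] → [tkvawa]
  (2) Progressive Voicing Assimilation: [tkvawa] → [tkfawa]
  (3) Vowel Epenthesis: no change — [tkfawa]
  (4) Velar Palatalization: no change — [tkfawa]

[okossap], [tkfawa]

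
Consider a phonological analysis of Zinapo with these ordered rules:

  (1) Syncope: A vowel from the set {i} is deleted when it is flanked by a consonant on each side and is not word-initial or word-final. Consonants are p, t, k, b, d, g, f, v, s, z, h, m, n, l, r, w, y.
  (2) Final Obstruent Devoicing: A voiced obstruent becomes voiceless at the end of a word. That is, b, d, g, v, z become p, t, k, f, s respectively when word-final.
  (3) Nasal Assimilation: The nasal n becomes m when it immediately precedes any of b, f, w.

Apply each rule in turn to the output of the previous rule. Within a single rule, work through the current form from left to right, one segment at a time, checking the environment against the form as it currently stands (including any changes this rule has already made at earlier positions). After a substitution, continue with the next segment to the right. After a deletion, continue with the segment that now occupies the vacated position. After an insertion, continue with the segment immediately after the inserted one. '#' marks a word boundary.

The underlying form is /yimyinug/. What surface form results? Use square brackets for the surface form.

(1) Syncope: [yimyinug] → [ymynug]
(2) Final Obstruent Devoicing: [ymynug] → [ymynuk]
(3) Nasal Assimilation: no change — [ymynuk]

[ymynuk]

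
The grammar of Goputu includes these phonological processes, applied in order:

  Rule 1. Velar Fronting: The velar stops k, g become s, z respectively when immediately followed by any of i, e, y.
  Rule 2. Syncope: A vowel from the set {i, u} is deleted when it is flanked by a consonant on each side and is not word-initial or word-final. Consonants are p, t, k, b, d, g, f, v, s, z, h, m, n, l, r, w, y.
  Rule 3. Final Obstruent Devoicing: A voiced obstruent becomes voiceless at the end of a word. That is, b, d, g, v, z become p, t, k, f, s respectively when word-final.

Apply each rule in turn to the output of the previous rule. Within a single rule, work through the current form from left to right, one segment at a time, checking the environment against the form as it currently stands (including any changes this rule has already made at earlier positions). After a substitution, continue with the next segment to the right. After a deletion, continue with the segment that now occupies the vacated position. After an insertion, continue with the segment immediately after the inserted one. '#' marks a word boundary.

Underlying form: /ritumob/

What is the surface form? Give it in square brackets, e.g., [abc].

[rtmop]

Rule 1 Velar Fronting: no change — [ritumob]
Rule 2 Syncope: [ritumob] → [rtmob]
Rule 3 Final Obstruent Devoicing: [rtmob] → [rtmop]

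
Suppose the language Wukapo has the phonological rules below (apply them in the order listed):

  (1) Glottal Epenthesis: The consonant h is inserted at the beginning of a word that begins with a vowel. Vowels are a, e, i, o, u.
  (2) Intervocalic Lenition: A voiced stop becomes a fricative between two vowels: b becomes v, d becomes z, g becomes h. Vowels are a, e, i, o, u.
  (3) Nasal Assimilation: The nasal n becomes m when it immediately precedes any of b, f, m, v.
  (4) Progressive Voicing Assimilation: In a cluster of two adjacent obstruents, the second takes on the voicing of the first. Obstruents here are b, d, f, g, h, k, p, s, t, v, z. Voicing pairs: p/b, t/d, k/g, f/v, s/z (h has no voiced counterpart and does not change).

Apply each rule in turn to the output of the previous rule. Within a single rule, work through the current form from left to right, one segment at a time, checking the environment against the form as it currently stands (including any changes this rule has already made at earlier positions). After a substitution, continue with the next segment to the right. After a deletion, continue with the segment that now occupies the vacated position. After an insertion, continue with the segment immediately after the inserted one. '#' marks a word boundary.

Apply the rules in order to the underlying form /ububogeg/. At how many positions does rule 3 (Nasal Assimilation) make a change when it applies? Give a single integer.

(1) Glottal Epenthesis: [ububogeg] → [hububogeg]
(2) Intervocalic Lenition: [hububogeg] → [huvuvoheg]
(3) Nasal Assimilation: no change — [huvuvoheg]
(4) Progressive Voicing Assimilation: no change — [huvuvoheg]
Rule 3 changed 0 position(s).

0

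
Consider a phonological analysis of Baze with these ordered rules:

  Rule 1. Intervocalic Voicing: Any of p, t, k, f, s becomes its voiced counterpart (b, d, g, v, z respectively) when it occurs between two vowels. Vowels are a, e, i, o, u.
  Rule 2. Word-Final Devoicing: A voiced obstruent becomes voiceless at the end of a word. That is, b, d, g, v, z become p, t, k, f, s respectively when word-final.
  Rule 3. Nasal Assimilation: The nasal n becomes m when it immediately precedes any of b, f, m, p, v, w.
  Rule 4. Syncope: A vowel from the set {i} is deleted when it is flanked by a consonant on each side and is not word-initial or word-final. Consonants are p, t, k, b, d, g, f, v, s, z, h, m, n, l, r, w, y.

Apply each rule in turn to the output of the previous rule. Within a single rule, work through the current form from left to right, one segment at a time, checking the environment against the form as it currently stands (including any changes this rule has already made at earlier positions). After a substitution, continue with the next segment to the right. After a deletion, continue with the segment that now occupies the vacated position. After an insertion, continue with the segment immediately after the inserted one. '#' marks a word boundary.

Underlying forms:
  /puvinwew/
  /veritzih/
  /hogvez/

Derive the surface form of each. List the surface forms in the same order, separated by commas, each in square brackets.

[puvmwew], [vertzh], [hogves]

/puvinwew/:
  Rule 1 Intervocalic Voicing: no change — [puvinwew]
  Rule 2 Word-Final Devoicing: no change — [puvinwew]
  Rule 3 Nasal Assimilation: [puvinwew] → [puvimwew]
  Rule 4 Syncope: [puvimwew] → [puvmwew]
/veritzih/:
  Rule 1 Intervocalic Voicing: no change — [veritzih]
  Rule 2 Word-Final Devoicing: no change — [veritzih]
  Rule 3 Nasal Assimilation: no change — [veritzih]
  Rule 4 Syncope: [veritzih] → [vertzh]
/hogvez/:
  Rule 1 Intervocalic Voicing: no change — [hogvez]
  Rule 2 Word-Final Devoicing: [hogvez] → [hogves]
  Rule 3 Nasal Assimilation: no change — [hogves]
  Rule 4 Syncope: no change — [hogves]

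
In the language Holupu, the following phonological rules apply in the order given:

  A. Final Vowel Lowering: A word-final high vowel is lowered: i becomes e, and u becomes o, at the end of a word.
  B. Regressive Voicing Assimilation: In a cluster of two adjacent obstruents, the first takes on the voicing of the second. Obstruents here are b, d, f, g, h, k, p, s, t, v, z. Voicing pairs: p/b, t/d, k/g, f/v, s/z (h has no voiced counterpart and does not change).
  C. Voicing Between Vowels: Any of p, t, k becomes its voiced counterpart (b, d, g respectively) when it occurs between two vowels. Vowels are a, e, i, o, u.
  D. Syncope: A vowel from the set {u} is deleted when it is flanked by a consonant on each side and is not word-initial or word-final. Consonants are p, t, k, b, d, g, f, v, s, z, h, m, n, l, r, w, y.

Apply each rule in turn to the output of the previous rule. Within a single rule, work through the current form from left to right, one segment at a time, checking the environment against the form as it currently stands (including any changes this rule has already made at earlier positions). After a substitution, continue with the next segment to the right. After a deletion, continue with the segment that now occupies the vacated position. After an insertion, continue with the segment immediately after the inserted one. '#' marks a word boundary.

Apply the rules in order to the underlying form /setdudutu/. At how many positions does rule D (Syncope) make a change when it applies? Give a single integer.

2

A Final Vowel Lowering: [setdudutu] → [setduduto]
B Regressive Voicing Assimilation: [setduduto] → [sedduduto]
C Voicing Between Vowels: [sedduduto] → [seddududo]
D Syncope: [seddududo] → [seddddo]
Rule D changed 2 position(s).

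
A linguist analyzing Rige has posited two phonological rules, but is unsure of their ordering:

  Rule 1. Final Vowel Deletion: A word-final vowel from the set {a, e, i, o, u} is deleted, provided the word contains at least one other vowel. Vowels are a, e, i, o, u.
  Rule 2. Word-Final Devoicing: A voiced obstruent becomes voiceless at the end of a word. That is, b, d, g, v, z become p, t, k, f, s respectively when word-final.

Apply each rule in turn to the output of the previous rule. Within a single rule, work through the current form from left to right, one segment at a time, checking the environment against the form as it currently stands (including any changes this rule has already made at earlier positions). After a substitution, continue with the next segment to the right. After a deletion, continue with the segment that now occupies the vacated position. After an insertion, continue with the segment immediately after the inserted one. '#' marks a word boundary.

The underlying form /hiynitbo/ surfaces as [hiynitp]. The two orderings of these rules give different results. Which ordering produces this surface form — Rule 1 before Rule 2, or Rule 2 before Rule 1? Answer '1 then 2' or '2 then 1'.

Order 1 then 2:
  1 Final Vowel Deletion: [hiynitbo] → [hiynitb]
  2 Word-Final Devoicing: [hiynitb] → [hiynitp]
  result: [hiynitp]
Order 2 then 1:
  2 Word-Final Devoicing: no change — [hiynitbo]
  1 Final Vowel Deletion: [hiynitbo] → [hiynitb]
  result: [hiynitb]

1 then 2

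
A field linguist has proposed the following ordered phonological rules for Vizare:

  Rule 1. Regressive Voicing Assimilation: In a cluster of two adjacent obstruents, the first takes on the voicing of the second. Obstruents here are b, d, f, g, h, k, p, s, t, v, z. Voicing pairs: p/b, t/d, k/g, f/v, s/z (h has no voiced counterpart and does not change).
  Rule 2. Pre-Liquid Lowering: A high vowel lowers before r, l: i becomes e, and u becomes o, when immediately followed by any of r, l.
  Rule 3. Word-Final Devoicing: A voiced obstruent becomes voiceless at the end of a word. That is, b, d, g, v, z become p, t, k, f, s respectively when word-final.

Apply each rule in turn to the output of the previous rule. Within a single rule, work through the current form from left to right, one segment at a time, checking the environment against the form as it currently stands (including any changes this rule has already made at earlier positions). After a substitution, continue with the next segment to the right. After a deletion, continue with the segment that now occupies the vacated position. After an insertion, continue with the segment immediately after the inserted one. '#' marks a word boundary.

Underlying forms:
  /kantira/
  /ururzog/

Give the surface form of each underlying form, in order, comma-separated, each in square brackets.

/kantira/:
  Rule 1 Regressive Voicing Assimilation: no change — [kantira]
  Rule 2 Pre-Liquid Lowering: [kantira] → [kantera]
  Rule 3 Word-Final Devoicing: no change — [kantera]
/ururzog/:
  Rule 1 Regressive Voicing Assimilation: no change — [ururzog]
  Rule 2 Pre-Liquid Lowering: [ururzog] → [ororzog]
  Rule 3 Word-Final Devoicing: [ororzog] → [ororzok]

[kantera], [ororzok]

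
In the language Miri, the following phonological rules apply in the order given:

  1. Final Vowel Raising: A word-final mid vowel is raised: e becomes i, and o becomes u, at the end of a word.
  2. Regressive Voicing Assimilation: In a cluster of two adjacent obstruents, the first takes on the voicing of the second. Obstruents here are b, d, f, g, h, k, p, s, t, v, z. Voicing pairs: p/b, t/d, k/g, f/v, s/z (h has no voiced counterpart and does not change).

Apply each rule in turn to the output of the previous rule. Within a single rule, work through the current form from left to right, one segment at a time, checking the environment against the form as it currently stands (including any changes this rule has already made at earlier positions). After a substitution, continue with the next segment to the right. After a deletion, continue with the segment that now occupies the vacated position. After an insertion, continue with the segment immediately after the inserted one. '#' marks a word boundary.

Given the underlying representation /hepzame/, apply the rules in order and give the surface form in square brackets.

1 Final Vowel Raising: [hepzame] → [hepzami]
2 Regressive Voicing Assimilation: [hepzami] → [hebzami]

[hebzami]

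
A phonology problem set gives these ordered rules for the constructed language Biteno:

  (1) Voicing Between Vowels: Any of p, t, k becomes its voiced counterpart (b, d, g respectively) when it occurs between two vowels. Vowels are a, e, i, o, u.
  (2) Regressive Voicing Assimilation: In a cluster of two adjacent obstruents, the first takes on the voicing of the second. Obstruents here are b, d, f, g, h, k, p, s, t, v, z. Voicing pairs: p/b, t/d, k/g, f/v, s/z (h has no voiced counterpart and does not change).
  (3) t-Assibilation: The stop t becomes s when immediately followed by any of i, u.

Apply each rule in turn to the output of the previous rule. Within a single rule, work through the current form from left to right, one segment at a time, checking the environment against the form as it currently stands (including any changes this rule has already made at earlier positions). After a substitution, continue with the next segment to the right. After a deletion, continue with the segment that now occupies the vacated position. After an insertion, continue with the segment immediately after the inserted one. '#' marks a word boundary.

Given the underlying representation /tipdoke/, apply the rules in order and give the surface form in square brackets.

(1) Voicing Between Vowels: [tipdoke] → [tipdoge]
(2) Regressive Voicing Assimilation: [tipdoge] → [tibdoge]
(3) t-Assibilation: [tibdoge] → [sibdoge]

[sibdoge]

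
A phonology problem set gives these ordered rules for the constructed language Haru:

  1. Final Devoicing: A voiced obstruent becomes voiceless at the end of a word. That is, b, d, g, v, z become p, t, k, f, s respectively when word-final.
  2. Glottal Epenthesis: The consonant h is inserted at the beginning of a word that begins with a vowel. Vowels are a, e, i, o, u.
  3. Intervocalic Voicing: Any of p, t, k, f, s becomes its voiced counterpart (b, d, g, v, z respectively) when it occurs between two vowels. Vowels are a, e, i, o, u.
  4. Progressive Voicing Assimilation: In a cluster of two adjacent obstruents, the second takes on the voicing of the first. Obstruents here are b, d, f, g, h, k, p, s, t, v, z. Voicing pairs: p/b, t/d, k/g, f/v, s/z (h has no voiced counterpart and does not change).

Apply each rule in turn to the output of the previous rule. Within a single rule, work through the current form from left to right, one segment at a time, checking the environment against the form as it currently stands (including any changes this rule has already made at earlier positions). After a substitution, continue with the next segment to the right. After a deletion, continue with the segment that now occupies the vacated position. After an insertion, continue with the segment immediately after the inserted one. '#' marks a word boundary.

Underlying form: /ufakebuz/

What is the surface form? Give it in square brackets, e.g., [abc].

[huvagebus]

1 Final Devoicing: [ufakebuz] → [ufakebus]
2 Glottal Epenthesis: [ufakebus] → [hufakebus]
3 Intervocalic Voicing: [hufakebus] → [huvagebus]
4 Progressive Voicing Assimilation: no change — [huvagebus]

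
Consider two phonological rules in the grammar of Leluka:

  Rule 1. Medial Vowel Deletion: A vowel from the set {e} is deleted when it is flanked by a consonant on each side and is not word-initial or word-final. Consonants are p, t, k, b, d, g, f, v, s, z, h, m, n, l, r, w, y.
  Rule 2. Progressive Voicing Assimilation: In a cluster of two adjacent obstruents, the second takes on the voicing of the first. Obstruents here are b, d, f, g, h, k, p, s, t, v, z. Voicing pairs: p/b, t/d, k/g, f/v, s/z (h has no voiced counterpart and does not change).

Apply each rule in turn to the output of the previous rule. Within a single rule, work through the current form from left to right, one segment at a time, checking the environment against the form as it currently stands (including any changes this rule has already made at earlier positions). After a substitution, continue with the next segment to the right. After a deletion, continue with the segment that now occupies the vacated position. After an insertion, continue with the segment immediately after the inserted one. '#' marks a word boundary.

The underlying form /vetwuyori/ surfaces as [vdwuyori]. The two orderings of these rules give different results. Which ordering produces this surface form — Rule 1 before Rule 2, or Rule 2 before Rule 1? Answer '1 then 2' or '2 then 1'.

Order 1 then 2:
  1 Medial Vowel Deletion: [vetwuyori] → [vtwuyori]
  2 Progressive Voicing Assimilation: [vtwuyori] → [vdwuyori]
  result: [vdwuyori]
Order 2 then 1:
  2 Progressive Voicing Assimilation: no change — [vetwuyori]
  1 Medial Vowel Deletion: [vetwuyori] → [vtwuyori]
  result: [vtwuyori]

1 then 2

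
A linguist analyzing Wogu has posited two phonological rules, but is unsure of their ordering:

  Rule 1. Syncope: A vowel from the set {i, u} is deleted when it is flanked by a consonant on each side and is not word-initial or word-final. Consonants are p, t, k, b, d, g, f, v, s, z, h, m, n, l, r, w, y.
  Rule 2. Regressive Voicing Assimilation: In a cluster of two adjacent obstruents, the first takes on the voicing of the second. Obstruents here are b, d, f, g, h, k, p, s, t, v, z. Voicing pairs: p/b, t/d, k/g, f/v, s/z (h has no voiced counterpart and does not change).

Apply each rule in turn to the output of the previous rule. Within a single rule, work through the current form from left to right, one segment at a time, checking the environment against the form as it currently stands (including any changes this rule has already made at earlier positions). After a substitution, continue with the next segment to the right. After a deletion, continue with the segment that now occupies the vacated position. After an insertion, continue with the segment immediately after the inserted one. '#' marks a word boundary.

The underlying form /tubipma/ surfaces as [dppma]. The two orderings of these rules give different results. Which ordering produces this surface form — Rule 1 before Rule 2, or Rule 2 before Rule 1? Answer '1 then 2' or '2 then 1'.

Order 1 then 2:
  1 Syncope: [tubipma] → [tbpma]
  2 Regressive Voicing Assimilation: [tbpma] → [dppma]
  result: [dppma]
Order 2 then 1:
  2 Regressive Voicing Assimilation: no change — [tubipma]
  1 Syncope: [tubipma] → [tbpma]
  result: [tbpma]

1 then 2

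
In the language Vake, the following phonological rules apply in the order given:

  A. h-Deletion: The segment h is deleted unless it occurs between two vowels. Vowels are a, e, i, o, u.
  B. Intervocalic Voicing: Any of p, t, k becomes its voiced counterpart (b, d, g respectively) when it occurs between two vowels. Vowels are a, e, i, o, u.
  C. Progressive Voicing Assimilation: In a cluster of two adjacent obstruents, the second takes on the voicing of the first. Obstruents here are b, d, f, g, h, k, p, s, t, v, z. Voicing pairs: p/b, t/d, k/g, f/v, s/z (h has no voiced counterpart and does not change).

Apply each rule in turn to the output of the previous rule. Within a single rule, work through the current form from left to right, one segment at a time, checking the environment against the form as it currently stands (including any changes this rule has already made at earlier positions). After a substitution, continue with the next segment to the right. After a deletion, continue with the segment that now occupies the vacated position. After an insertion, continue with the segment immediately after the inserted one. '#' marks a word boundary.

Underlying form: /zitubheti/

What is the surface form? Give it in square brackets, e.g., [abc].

[zidubedi]

A h-Deletion: [zitubheti] → [zitubeti]
B Intervocalic Voicing: [zitubeti] → [zidubedi]
C Progressive Voicing Assimilation: no change — [zidubedi]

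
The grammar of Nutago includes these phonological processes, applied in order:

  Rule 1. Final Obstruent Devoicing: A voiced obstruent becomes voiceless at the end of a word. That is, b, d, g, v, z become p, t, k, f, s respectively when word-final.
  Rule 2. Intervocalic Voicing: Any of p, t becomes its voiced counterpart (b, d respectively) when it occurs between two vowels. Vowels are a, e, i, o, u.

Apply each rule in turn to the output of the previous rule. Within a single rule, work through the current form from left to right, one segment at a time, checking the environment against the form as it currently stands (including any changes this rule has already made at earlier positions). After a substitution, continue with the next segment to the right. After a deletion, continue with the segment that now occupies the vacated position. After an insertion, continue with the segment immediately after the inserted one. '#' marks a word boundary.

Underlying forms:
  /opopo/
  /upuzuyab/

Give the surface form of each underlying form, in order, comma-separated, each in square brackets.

/opopo/:
  Rule 1 Final Obstruent Devoicing: no change — [opopo]
  Rule 2 Intervocalic Voicing: [opopo] → [obobo]
/upuzuyab/:
  Rule 1 Final Obstruent Devoicing: [upuzuyab] → [upuzuyap]
  Rule 2 Intervocalic Voicing: [upuzuyap] → [ubuzuyap]

[obobo], [ubuzuyap]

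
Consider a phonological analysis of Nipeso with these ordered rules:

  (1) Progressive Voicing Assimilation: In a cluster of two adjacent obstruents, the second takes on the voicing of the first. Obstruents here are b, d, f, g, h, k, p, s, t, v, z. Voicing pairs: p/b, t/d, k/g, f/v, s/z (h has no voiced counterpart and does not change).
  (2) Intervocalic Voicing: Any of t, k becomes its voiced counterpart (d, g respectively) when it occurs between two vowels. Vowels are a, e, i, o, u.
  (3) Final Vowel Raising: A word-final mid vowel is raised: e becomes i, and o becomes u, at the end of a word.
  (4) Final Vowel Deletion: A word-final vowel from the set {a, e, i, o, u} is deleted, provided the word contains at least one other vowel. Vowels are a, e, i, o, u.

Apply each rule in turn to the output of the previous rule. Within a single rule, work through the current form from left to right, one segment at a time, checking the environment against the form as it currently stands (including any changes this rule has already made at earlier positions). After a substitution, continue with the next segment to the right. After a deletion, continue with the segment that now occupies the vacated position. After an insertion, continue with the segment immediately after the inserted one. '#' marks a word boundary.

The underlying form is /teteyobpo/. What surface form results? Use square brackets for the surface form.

[tedeyobb]

(1) Progressive Voicing Assimilation: [teteyobpo] → [teteyobbo]
(2) Intervocalic Voicing: [teteyobbo] → [tedeyobbo]
(3) Final Vowel Raising: [tedeyobbo] → [tedeyobbu]
(4) Final Vowel Deletion: [tedeyobbu] → [tedeyobb]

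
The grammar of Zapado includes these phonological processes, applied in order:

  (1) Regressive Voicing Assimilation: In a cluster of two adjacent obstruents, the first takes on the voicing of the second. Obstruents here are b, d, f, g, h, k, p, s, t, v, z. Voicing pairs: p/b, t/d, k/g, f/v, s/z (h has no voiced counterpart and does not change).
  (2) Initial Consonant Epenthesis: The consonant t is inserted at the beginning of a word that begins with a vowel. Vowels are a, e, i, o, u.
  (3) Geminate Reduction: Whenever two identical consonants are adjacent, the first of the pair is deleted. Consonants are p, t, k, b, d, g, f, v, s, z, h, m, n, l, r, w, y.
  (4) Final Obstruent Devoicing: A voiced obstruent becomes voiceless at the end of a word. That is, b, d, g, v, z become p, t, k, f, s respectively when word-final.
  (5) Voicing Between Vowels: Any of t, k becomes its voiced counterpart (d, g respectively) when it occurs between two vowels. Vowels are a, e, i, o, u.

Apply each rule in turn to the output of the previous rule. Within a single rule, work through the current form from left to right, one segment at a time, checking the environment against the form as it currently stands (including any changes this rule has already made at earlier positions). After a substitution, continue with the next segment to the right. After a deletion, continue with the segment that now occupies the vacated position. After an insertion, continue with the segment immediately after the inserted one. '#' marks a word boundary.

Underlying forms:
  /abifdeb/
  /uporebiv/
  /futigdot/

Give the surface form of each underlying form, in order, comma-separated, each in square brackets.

[tabivdep], [tuporebif], [fudigdot]

/abifdeb/:
  (1) Regressive Voicing Assimilation: [abifdeb] → [abivdeb]
  (2) Initial Consonant Epenthesis: [abivdeb] → [tabivdeb]
  (3) Geminate Reduction: no change — [tabivdeb]
  (4) Final Obstruent Devoicing: [tabivdeb] → [tabivdep]
  (5) Voicing Between Vowels: no change — [tabivdep]
/uporebiv/:
  (1) Regressive Voicing Assimilation: no change — [uporebiv]
  (2) Initial Consonant Epenthesis: [uporebiv] → [tuporebiv]
  (3) Geminate Reduction: no change — [tuporebiv]
  (4) Final Obstruent Devoicing: [tuporebiv] → [tuporebif]
  (5) Voicing Between Vowels: no change — [tuporebif]
/futigdot/:
  (1) Regressive Voicing Assimilation: no change — [futigdot]
  (2) Initial Consonant Epenthesis: no change — [futigdot]
  (3) Geminate Reduction: no change — [futigdot]
  (4) Final Obstruent Devoicing: no change — [futigdot]
  (5) Voicing Between Vowels: [futigdot] → [fudigdot]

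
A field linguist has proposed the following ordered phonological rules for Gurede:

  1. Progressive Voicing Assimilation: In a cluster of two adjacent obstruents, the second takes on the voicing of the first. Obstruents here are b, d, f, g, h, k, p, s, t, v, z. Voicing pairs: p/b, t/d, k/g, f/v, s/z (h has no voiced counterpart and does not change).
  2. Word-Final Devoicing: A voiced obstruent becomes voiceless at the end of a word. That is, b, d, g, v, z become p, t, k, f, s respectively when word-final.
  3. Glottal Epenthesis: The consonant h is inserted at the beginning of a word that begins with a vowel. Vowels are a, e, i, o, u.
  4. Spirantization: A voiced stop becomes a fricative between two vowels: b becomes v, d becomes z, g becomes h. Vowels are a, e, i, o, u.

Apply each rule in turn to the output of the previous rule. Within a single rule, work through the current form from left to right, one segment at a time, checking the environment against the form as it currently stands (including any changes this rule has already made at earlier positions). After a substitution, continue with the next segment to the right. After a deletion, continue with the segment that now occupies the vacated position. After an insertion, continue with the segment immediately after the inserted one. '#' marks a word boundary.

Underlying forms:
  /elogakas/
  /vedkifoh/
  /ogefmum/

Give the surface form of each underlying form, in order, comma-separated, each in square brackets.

[helohakas], [vedgifoh], [hohefmum]

/elogakas/:
  1 Progressive Voicing Assimilation: no change — [elogakas]
  2 Word-Final Devoicing: no change — [elogakas]
  3 Glottal Epenthesis: [elogakas] → [helogakas]
  4 Spirantization: [helogakas] → [helohakas]
/vedkifoh/:
  1 Progressive Voicing Assimilation: [vedkifoh] → [vedgifoh]
  2 Word-Final Devoicing: no change — [vedgifoh]
  3 Glottal Epenthesis: no change — [vedgifoh]
  4 Spirantization: no change — [vedgifoh]
/ogefmum/:
  1 Progressive Voicing Assimilation: no change — [ogefmum]
  2 Word-Final Devoicing: no change — [ogefmum]
  3 Glottal Epenthesis: [ogefmum] → [hogefmum]
  4 Spirantization: [hogefmum] → [hohefmum]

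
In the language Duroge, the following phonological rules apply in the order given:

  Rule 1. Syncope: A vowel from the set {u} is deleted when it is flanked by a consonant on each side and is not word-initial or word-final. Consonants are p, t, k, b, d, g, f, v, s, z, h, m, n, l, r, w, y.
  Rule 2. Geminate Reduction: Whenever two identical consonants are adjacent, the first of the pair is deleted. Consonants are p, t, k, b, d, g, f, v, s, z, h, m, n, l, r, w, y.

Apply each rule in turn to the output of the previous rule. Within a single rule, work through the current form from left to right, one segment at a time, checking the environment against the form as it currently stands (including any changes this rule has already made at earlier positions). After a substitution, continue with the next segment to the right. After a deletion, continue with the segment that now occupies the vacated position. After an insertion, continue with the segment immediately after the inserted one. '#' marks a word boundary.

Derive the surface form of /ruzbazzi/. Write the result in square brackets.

Rule 1 Syncope: [ruzbazzi] → [rzbazzi]
Rule 2 Geminate Reduction: [rzbazzi] → [rzbazi]

[rzbazi]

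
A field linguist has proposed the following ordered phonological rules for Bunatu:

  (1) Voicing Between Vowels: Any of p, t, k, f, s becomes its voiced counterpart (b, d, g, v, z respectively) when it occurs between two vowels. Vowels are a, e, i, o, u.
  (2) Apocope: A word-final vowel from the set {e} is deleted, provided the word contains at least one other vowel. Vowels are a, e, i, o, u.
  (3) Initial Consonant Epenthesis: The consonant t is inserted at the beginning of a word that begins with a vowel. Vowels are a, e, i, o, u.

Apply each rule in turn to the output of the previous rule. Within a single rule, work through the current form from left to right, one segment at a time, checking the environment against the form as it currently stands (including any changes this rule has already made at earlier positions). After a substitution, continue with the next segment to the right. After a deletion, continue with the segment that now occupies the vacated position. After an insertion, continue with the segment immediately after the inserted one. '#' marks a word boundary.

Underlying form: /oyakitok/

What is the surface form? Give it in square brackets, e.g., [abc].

(1) Voicing Between Vowels: [oyakitok] → [oyagidok]
(2) Apocope: no change — [oyagidok]
(3) Initial Consonant Epenthesis: [oyagidok] → [toyagidok]

[toyagidok]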